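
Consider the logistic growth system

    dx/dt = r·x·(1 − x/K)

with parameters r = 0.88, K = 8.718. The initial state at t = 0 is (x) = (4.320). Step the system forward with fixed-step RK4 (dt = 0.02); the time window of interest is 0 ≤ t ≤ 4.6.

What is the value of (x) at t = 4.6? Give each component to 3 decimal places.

(x) = (8.566)

t=0.000: state=(4.320)
step 1 (dt=0.02): k1=(1.918), k2=(1.918), k3=(1.918), k4=(1.918); state += dt/6·(k1+2k2+2k3+k4)
t=0.020: state=(4.358)
t=0.040: state=(4.397)
t=0.060: state=(4.435)
continuing one RK4 step at a time; state shown every 10 steps (Δt=0.2):
t=0.200: state=(4.703)
t=0.400: state=(5.080)
t=0.600: state=(5.447)
t=0.800: state=(5.798)
t=1.000: state=(6.130)
t=1.200: state=(6.438)
t=1.400: state=(6.722)
t=1.600: state=(6.980)
t=1.800: state=(7.212)
t=2.000: state=(7.419)
t=2.200: state=(7.601)
t=2.400: state=(7.762)
t=2.600: state=(7.902)
t=2.800: state=(8.023)
t=3.000: state=(8.128)
t=3.200: state=(8.217)
t=3.400: state=(8.294)
t=3.600: state=(8.360)
t=3.800: state=(8.416)
t=4.000: state=(8.463)
t=4.200: state=(8.503)
t=4.400: state=(8.537)
t=4.600: state=(8.566)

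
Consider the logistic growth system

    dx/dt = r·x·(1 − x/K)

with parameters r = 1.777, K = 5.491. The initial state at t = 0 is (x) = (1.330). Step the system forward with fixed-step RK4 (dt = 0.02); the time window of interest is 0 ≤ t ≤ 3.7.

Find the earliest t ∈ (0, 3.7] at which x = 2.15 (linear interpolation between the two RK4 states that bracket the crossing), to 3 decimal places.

t=0.000: state=(1.330)
step 1 (dt=0.02): k1=(1.791), k2=(1.807), k3=(1.807), k4=(1.824); state += dt/6·(k1+2k2+2k3+k4)
t=0.020: state=(1.366)
t=0.040: state=(1.403)
t=0.060: state=(1.440)
continuing one RK4 step at a time; state shown every 10 steps (Δt=0.2):
t=0.200: state=(1.720)
t=0.380: state=(2.118)
next step: t=0.400: state=(2.164) — x has crossed 2.15
linear interpolation between t=0.380 (2.11802) and t=0.400 (2.16444) → t≈0.394

t = 0.394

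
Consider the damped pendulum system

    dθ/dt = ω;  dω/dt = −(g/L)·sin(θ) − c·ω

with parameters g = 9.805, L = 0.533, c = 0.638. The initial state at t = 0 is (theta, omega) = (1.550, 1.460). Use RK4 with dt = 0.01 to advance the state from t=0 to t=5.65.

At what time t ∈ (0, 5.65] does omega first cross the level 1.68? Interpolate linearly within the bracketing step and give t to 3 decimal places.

t=0.000: state=(1.550, 1.460)
step 1 (dt=0.01): k1=(1.460, -19.323), k2=(1.363, -19.264), k3=(1.364, -19.264), k4=(1.267, -19.204); state += dt/6·(k1+2k2+2k3+k4)
t=0.010: state=(1.564, 1.267)
t=0.020: state=(1.575, 1.076)
t=0.030: state=(1.585, 0.886)
continuing one RK4 step at a time; state shown every 20 steps (Δt=0.2):
t=0.200: state=(1.471, -2.167)
t=0.400: state=(0.732, -4.975)
t=0.600: state=(-0.328, -5.003)
t=0.800: state=(-1.065, -2.092)
t=1.000: state=(-1.137, 1.322)
t=1.020: state=(-1.107, 1.635)
next step: t=1.030: state=(-1.090, 1.788) — omega has crossed 1.68
linear interpolation between t=1.020 (1.63505) and t=1.030 (1.78795) → t≈1.023

t = 1.023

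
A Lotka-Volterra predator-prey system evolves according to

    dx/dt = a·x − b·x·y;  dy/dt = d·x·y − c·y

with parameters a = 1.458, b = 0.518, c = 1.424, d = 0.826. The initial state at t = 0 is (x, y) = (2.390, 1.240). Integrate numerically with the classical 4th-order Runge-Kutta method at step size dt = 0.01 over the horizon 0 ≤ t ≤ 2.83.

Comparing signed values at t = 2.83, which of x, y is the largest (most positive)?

t=0.000: state=(2.390, 1.240)
step 1 (dt=0.01): k1=(1.949, 0.682), k2=(1.953, 0.694), k3=(1.953, 0.694), k4=(1.957, 0.706); state += dt/6·(k1+2k2+2k3+k4)
t=0.010: state=(2.410, 1.247)
t=0.020: state=(2.429, 1.254)
t=0.030: state=(2.449, 1.262)
continuing one RK4 step at a time; state shown every 10 steps (Δt=0.1):
t=0.100: state=(2.588, 1.321)
t=0.200: state=(2.789, 1.430)
t=0.300: state=(2.985, 1.575)
t=0.400: state=(3.169, 1.761)
t=0.500: state=(3.327, 1.998)
t=0.600: state=(3.445, 2.292)
t=0.700: state=(3.508, 2.651)
t=0.800: state=(3.500, 3.072)
t=0.900: state=(3.412, 3.547)
t=1.000: state=(3.243, 4.051)
t=1.100: state=(3.002, 4.549)
t=1.200: state=(2.712, 4.997)
t=1.300: state=(2.399, 5.352)
t=1.400: state=(2.089, 5.587)
t=1.500: state=(1.804, 5.689)
t=1.600: state=(1.555, 5.667)
t=1.700: state=(1.345, 5.538)
t=1.800: state=(1.174, 5.328)
t=1.900: state=(1.038, 5.062)
t=2.000: state=(0.931, 4.761)
t=2.100: state=(0.848, 4.443)
t=2.200: state=(0.786, 4.122)
t=2.300: state=(0.741, 3.807)
t=2.400: state=(0.709, 3.506)
t=2.500: state=(0.689, 3.221)
t=2.600: state=(0.680, 2.956)
t=2.700: state=(0.679, 2.711)
t=2.800: state=(0.687, 2.488)
t=2.830: state=(0.691, 2.425)
compare at T: x=0.691, y=2.425

largest component: y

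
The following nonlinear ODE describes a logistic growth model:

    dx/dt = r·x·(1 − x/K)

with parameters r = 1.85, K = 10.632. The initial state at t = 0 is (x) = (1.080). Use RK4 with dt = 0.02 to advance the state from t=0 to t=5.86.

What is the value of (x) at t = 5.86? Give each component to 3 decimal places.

(x) = (10.630)

t=0.000: state=(1.080)
step 1 (dt=0.02): k1=(1.795), k2=(1.821), k3=(1.822), k4=(1.849); state += dt/6·(k1+2k2+2k3+k4)
t=0.020: state=(1.116)
t=0.040: state=(1.154)
t=0.060: state=(1.193)
continuing one RK4 step at a time; state shown every 10 steps (Δt=0.2):
t=0.200: state=(1.496)
t=0.400: state=(2.037)
t=0.600: state=(2.716)
t=0.800: state=(3.528)
t=1.000: state=(4.447)
t=1.200: state=(5.423)
t=1.400: state=(6.391)
t=1.600: state=(7.291)
t=1.800: state=(8.076)
t=2.000: state=(8.724)
t=2.200: state=(9.237)
t=2.400: state=(9.628)
t=2.600: state=(9.917)
t=2.800: state=(10.128)
t=3.000: state=(10.279)
t=3.200: state=(10.385)
t=3.400: state=(10.460)
t=3.600: state=(10.513)
t=3.800: state=(10.549)
t=4.000: state=(10.575)
t=4.200: state=(10.592)
t=4.400: state=(10.605)
t=4.600: state=(10.613)
t=4.800: state=(10.619)
t=5.000: state=(10.623)
t=5.200: state=(10.626)
t=5.400: state=(10.628)
t=5.600: state=(10.629)
t=5.800: state=(10.630)
t=5.860: state=(10.630)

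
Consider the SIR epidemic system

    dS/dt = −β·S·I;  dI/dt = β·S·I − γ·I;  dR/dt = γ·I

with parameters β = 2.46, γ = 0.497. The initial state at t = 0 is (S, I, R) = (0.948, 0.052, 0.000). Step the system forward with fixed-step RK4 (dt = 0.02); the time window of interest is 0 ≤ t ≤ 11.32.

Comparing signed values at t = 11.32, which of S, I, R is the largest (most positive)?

t=0.000: state=(0.948, 0.052, 0.000)
step 1 (dt=0.02): k1=(-0.121, 0.095, 0.026), k2=(-0.123, 0.097, 0.026), k3=(-0.123, 0.097, 0.026), k4=(-0.125, 0.099, 0.027); state += dt/6·(k1+2k2+2k3+k4)
t=0.020: state=(0.946, 0.054, 0.001)
t=0.040: state=(0.943, 0.056, 0.001)
t=0.060: state=(0.940, 0.058, 0.002)
continuing one RK4 step at a time; state shown every 25 steps (Δt=0.5):
t=0.500: state=(0.855, 0.124, 0.021)
t=1.000: state=(0.683, 0.251, 0.066)
t=1.500: state=(0.458, 0.395, 0.147)
t=2.000: state=(0.265, 0.477, 0.257)
t=2.500: state=(0.147, 0.476, 0.377)
t=3.000: state=(0.084, 0.426, 0.490)
t=3.500: state=(0.052, 0.361, 0.588)
t=4.000: state=(0.035, 0.296, 0.669)
t=4.500: state=(0.025, 0.239, 0.736)
t=5.000: state=(0.019, 0.192, 0.789)
t=5.500: state=(0.015, 0.153, 0.832)
t=6.000: state=(0.013, 0.121, 0.866)
t=6.500: state=(0.011, 0.096, 0.893)
t=7.000: state=(0.010, 0.076, 0.914)
t=7.500: state=(0.009, 0.060, 0.931)
t=8.000: state=(0.009, 0.047, 0.944)
t=8.500: state=(0.008, 0.037, 0.954)
t=9.000: state=(0.008, 0.029, 0.963)
t=9.500: state=(0.008, 0.023, 0.969)
t=10.000: state=(0.008, 0.018, 0.974)
t=10.500: state=(0.007, 0.014, 0.978)
t=11.000: state=(0.007, 0.011, 0.981)
t=11.320: state=(0.007, 0.010, 0.983)
compare at T: S=0.007, I=0.010, R=0.983

largest component: R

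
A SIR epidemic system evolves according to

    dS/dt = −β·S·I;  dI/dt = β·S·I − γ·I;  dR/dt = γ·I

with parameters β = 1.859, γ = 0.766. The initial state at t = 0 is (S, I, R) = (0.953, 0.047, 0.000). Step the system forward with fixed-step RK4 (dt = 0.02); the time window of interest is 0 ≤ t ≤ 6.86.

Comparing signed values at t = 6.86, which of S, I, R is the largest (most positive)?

largest component: R

t=0.000: state=(0.953, 0.047, 0.000)
step 1 (dt=0.02): k1=(-0.083, 0.047, 0.036), k2=(-0.084, 0.048, 0.036), k3=(-0.084, 0.048, 0.036), k4=(-0.085, 0.048, 0.037); state += dt/6·(k1+2k2+2k3+k4)
t=0.020: state=(0.951, 0.048, 0.001)
t=0.040: state=(0.950, 0.049, 0.001)
t=0.060: state=(0.948, 0.050, 0.002)
continuing one RK4 step at a time; state shown every 25 steps (Δt=0.5):
t=0.500: state=(0.901, 0.076, 0.023)
t=1.000: state=(0.825, 0.116, 0.060)
t=1.500: state=(0.725, 0.162, 0.113)
t=2.000: state=(0.610, 0.206, 0.184)
t=2.500: state=(0.496, 0.235, 0.269)
t=3.000: state=(0.397, 0.242, 0.361)
t=3.500: state=(0.318, 0.230, 0.452)
t=4.000: state=(0.260, 0.205, 0.535)
t=4.500: state=(0.218, 0.174, 0.608)
t=5.000: state=(0.188, 0.143, 0.669)
t=5.500: state=(0.167, 0.115, 0.718)
t=6.000: state=(0.152, 0.091, 0.757)
t=6.500: state=(0.141, 0.071, 0.788)
t=6.860: state=(0.135, 0.059, 0.806)
compare at T: S=0.135, I=0.059, R=0.806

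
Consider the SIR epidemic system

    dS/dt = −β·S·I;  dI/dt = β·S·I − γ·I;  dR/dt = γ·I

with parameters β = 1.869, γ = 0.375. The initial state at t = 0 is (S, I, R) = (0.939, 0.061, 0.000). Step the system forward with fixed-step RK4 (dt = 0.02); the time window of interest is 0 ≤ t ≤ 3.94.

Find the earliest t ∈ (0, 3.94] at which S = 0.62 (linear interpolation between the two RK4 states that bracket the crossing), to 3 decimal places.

t = 1.391

t=0.000: state=(0.939, 0.061, 0.000)
step 1 (dt=0.02): k1=(-0.107, 0.084, 0.023), k2=(-0.108, 0.085, 0.023), k3=(-0.108, 0.085, 0.023), k4=(-0.110, 0.086, 0.024); state += dt/6·(k1+2k2+2k3+k4)
t=0.020: state=(0.937, 0.063, 0.000)
t=0.040: state=(0.935, 0.064, 0.001)
t=0.060: state=(0.932, 0.066, 0.001)
continuing one RK4 step at a time; state shown every 10 steps (Δt=0.2):
t=0.200: state=(0.915, 0.080, 0.005)
t=0.400: state=(0.884, 0.104, 0.012)
t=0.600: state=(0.846, 0.133, 0.021)
t=0.800: state=(0.800, 0.168, 0.032)
t=1.000: state=(0.745, 0.208, 0.046)
t=1.200: state=(0.684, 0.253, 0.064)
t=1.380: state=(0.624, 0.294, 0.082)
next step: t=1.400: state=(0.617, 0.299, 0.084) — S has crossed 0.62
linear interpolation between t=1.380 (0.62381) and t=1.400 (0.61694) → t≈1.391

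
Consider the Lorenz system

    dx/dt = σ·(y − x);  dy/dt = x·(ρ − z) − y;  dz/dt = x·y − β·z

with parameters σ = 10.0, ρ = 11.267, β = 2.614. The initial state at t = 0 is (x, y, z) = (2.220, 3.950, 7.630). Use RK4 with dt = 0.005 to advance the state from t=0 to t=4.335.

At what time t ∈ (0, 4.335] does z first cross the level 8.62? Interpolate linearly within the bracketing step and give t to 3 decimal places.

t = 0.294

t=0.000: state=(2.220, 3.950, 7.630)
step 1 (dt=0.005): k1=(17.300, 4.124, -11.176), k2=(16.971, 4.334, -10.909), k3=(16.984, 4.329, -10.912), k4=(16.667, 4.537, -10.648); state += dt/6·(k1+2k2+2k3+k4)
t=0.005: state=(2.305, 3.972, 7.575)
t=0.010: state=(2.387, 3.995, 7.524)
t=0.015: state=(2.466, 4.021, 7.474)
continuing one RK4 step at a time; state shown every 40 steps (Δt=0.2):
t=0.200: state=(4.718, 5.907, 7.350)
t=0.290: state=(5.785, 6.919, 8.550)
next step: t=0.295: state=(5.841, 6.962, 8.639) — z has crossed 8.62
linear interpolation between t=0.290 (8.55009) and t=0.295 (8.63950) → t≈0.294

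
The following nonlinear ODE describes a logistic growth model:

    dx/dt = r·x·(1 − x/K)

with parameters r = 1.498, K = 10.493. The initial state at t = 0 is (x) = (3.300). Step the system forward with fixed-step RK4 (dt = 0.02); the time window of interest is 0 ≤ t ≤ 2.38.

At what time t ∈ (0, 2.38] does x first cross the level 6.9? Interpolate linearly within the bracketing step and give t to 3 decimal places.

t = 0.956

t=0.000: state=(3.300)
step 1 (dt=0.02): k1=(3.389), k2=(3.407), k3=(3.407), k4=(3.426); state += dt/6·(k1+2k2+2k3+k4)
t=0.020: state=(3.368)
t=0.040: state=(3.437)
t=0.060: state=(3.507)
continuing one RK4 step at a time; state shown every 5 steps (Δt=0.1):
t=0.100: state=(3.648)
t=0.200: state=(4.012)
t=0.300: state=(4.389)
t=0.400: state=(4.776)
t=0.500: state=(5.167)
t=0.600: state=(5.560)
t=0.700: state=(5.949)
t=0.800: state=(6.330)
t=0.900: state=(6.700)
t=0.940: state=(6.844)
next step: t=0.960: state=(6.915) — x has crossed 6.9
linear interpolation between t=0.940 (6.84404) and t=0.960 (6.91501) → t≈0.956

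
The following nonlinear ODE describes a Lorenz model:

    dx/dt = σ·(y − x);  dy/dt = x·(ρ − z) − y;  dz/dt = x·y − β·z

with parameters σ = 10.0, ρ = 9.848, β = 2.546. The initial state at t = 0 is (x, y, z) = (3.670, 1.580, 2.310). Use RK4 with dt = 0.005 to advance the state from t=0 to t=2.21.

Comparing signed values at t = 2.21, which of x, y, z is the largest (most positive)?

t=0.000: state=(3.670, 1.580, 2.310)
step 1 (dt=0.005): k1=(-20.900, 26.084, -0.083), k2=(-19.725, 25.626, 0.071), k3=(-19.766, 25.648, 0.071), k4=(-18.629, 25.210, 0.218); state += dt/6·(k1+2k2+2k3+k4)
t=0.005: state=(3.571, 1.708, 2.310)
t=0.010: state=(3.483, 1.832, 2.312)
t=0.015: state=(3.406, 1.953, 2.315)
continuing one RK4 step at a time; state shown every 20 steps (Δt=0.1):
t=0.100: state=(3.160, 3.700, 2.555)
t=0.200: state=(4.233, 5.717, 3.519)
t=0.300: state=(5.924, 7.697, 5.803)
t=0.400: state=(7.410, 8.377, 9.425)
t=0.500: state=(7.495, 6.648, 12.447)
t=0.600: state=(5.982, 4.060, 12.835)
t=0.700: state=(4.140, 2.544, 11.363)
t=0.800: state=(2.928, 2.099, 9.496)
t=0.900: state=(2.421, 2.196, 7.850)
t=1.000: state=(2.411, 2.593, 6.587)
t=1.100: state=(2.756, 3.254, 5.768)
t=1.200: state=(3.401, 4.191, 5.484)
t=1.300: state=(4.316, 5.335, 5.886)
t=1.400: state=(5.367, 6.390, 7.110)
t=1.500: state=(6.208, 6.782, 8.958)
t=1.600: state=(6.381, 6.128, 10.612)
t=1.700: state=(5.765, 4.869, 11.193)
t=1.800: state=(4.788, 3.823, 10.673)
t=1.900: state=(3.967, 3.324, 9.623)
t=2.000: state=(3.526, 3.283, 8.530)
t=2.100: state=(3.460, 3.560, 7.654)
t=2.200: state=(3.700, 4.067, 7.132)
t=2.210: state=(3.737, 4.127, 7.103)
compare at T: x=3.737, y=4.127, z=7.103

largest component: z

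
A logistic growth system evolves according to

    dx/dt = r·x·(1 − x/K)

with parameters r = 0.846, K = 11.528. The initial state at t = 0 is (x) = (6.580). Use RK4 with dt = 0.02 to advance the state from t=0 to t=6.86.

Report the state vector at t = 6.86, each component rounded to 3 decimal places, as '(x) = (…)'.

(x) = (11.502)

t=0.000: state=(6.580)
step 1 (dt=0.02): k1=(2.389), k2=(2.386), k3=(2.386), k4=(2.383); state += dt/6·(k1+2k2+2k3+k4)
t=0.020: state=(6.628)
t=0.040: state=(6.675)
t=0.060: state=(6.723)
continuing one RK4 step at a time; state shown every 25 steps (Δt=0.5):
t=0.500: state=(7.723)
t=1.000: state=(8.716)
t=1.500: state=(9.516)
t=2.000: state=(10.126)
t=2.500: state=(10.569)
t=3.000: state=(10.881)
t=3.500: state=(11.096)
t=4.000: state=(11.241)
t=4.500: state=(11.339)
t=5.000: state=(11.403)
t=5.500: state=(11.446)
t=6.000: state=(11.474)
t=6.500: state=(11.493)
t=6.860: state=(11.502)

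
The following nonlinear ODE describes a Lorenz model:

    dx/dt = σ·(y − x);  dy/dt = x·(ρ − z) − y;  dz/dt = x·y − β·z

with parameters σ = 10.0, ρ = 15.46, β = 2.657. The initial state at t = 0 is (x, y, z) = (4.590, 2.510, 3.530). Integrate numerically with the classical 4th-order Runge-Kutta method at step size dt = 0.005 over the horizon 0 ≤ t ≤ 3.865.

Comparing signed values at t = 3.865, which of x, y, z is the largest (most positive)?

t=0.000: state=(4.590, 2.510, 3.530)
step 1 (dt=0.005): k1=(-20.800, 52.249, 2.142), k2=(-18.974, 51.473, 2.590), k3=(-19.039, 51.525, 2.590), k4=(-17.272, 50.797, 3.026); state += dt/6·(k1+2k2+2k3+k4)
t=0.005: state=(4.495, 2.768, 3.543)
t=0.010: state=(4.417, 3.018, 3.560)
t=0.015: state=(4.355, 3.263, 3.582)
continuing one RK4 step at a time; state shown every 40 steps (Δt=0.2):
t=0.200: state=(8.115, 11.823, 9.192)
t=0.400: state=(9.437, 5.422, 22.317)
t=0.600: state=(2.204, 0.464, 14.707)
t=0.800: state=(1.107, 1.275, 8.806)
t=1.000: state=(2.350, 3.530, 5.787)
t=1.200: state=(6.643, 9.813, 8.189)
t=1.400: state=(10.121, 8.248, 20.792)
t=1.600: state=(3.626, 1.311, 16.196)
t=1.800: state=(1.917, 2.069, 10.057)
t=2.000: state=(3.512, 5.022, 7.335)
t=2.200: state=(8.084, 10.662, 11.974)
t=2.400: state=(8.320, 5.571, 20.013)
t=2.600: state=(3.389, 2.153, 14.391)
t=2.800: state=(3.053, 3.720, 9.721)
t=3.000: state=(5.827, 7.891, 9.744)
t=3.200: state=(9.043, 9.011, 17.409)
t=3.400: state=(5.521, 3.417, 17.025)
t=3.600: state=(3.502, 3.517, 11.987)
t=3.800: state=(5.015, 6.434, 10.227)
t=3.865: state=(6.039, 7.738, 10.956)
compare at T: x=6.039, y=7.738, z=10.956

largest component: z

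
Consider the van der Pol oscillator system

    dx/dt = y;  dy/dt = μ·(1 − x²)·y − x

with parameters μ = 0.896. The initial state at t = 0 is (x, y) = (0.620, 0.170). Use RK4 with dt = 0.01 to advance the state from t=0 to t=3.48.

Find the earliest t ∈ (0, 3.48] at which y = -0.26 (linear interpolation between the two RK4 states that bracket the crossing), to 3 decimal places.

t = 0.660

t=0.000: state=(0.620, 0.170)
step 1 (dt=0.01): k1=(0.170, -0.526), k2=(0.167, -0.529), k3=(0.167, -0.529), k4=(0.165, -0.531); state += dt/6·(k1+2k2+2k3+k4)
t=0.010: state=(0.622, 0.165)
t=0.020: state=(0.623, 0.159)
t=0.030: state=(0.625, 0.154)
continuing one RK4 step at a time; state shown every 20 steps (Δt=0.2):
t=0.200: state=(0.643, 0.056)
t=0.400: state=(0.641, -0.074)
t=0.600: state=(0.612, -0.216)
t=0.660: state=(0.598, -0.260)
next step: t=0.670: state=(0.596, -0.267) — y has crossed -0.26
linear interpolation between t=0.660 (-0.25997) and t=0.670 (-0.26746) → t≈0.660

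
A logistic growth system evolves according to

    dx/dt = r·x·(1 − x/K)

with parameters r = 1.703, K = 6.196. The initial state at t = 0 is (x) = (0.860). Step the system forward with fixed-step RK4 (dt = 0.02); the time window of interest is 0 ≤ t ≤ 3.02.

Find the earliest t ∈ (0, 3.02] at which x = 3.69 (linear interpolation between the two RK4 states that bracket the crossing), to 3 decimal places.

t=0.000: state=(0.860)
step 1 (dt=0.02): k1=(1.261), k2=(1.277), k3=(1.277), k4=(1.293); state += dt/6·(k1+2k2+2k3+k4)
t=0.020: state=(0.886)
t=0.040: state=(0.912)
t=0.060: state=(0.939)
continuing one RK4 step at a time; state shown every 5 steps (Δt=0.1):
t=0.100: state=(0.994)
t=0.200: state=(1.145)
t=0.300: state=(1.312)
t=0.400: state=(1.497)
t=0.500: state=(1.698)
t=0.600: state=(1.916)
t=0.700: state=(2.149)
t=0.800: state=(2.394)
t=0.900: state=(2.648)
t=1.000: state=(2.909)
t=1.100: state=(3.172)
t=1.200: state=(3.435)
t=1.280: state=(3.642)
next step: t=1.300: state=(3.692) — x has crossed 3.69
linear interpolation between t=1.280 (3.64150) and t=1.300 (3.69248) → t≈1.299

t = 1.299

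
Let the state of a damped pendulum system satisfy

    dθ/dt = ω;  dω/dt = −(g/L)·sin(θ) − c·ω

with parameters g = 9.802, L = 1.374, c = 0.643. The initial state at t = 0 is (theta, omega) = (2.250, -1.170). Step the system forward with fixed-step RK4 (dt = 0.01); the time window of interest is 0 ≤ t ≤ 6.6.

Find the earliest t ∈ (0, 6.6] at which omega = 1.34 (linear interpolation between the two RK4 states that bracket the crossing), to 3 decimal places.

t = 1.582

t=0.000: state=(2.250, -1.170)
step 1 (dt=0.01): k1=(-1.170, -4.798), k2=(-1.194, -4.809), k3=(-1.194, -4.810), k4=(-1.218, -4.821); state += dt/6·(k1+2k2+2k3+k4)
t=0.010: state=(2.238, -1.218)
t=0.020: state=(2.226, -1.266)
t=0.030: state=(2.213, -1.315)
continuing one RK4 step at a time; state shown every 25 steps (Δt=0.25):
t=0.250: state=(1.801, -2.449)
t=0.500: state=(1.027, -3.675)
t=0.750: state=(0.045, -3.927)
t=1.000: state=(-0.807, -2.694)
t=1.250: state=(-1.253, -0.857)
t=1.500: state=(-1.248, 0.851)
t=1.580: state=(-1.160, 1.328)
next step: t=1.590: state=(-1.147, 1.384) — omega has crossed 1.34
linear interpolation between t=1.580 (1.32797) and t=1.590 (1.38447) → t≈1.582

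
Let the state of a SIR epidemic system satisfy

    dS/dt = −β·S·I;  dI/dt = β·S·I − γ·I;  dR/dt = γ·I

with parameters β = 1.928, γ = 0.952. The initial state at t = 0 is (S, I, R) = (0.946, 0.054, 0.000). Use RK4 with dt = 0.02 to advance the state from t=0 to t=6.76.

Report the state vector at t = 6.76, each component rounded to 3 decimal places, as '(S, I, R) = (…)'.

t=0.000: state=(0.946, 0.054, 0.000)
step 1 (dt=0.02): k1=(-0.098, 0.047, 0.051), k2=(-0.099, 0.047, 0.052), k3=(-0.099, 0.047, 0.052), k4=(-0.100, 0.048, 0.052); state += dt/6·(k1+2k2+2k3+k4)
t=0.020: state=(0.944, 0.055, 0.001)
t=0.040: state=(0.942, 0.056, 0.002)
t=0.060: state=(0.940, 0.057, 0.003)
continuing one RK4 step at a time; state shown every 25 steps (Δt=0.5):
t=0.500: state=(0.887, 0.081, 0.032)
t=1.000: state=(0.807, 0.114, 0.078)
t=1.500: state=(0.711, 0.148, 0.141)
t=2.000: state=(0.608, 0.174, 0.218)
t=2.500: state=(0.511, 0.185, 0.304)
t=3.000: state=(0.428, 0.180, 0.391)
t=3.500: state=(0.362, 0.164, 0.474)
t=4.000: state=(0.313, 0.141, 0.546)
t=4.500: state=(0.276, 0.116, 0.608)
t=5.000: state=(0.250, 0.093, 0.657)
t=5.500: state=(0.231, 0.073, 0.696)
t=6.000: state=(0.217, 0.056, 0.727)
t=6.500: state=(0.207, 0.043, 0.750)
t=6.760: state=(0.203, 0.037, 0.760)

(S, I, R) = (0.203, 0.037, 0.760)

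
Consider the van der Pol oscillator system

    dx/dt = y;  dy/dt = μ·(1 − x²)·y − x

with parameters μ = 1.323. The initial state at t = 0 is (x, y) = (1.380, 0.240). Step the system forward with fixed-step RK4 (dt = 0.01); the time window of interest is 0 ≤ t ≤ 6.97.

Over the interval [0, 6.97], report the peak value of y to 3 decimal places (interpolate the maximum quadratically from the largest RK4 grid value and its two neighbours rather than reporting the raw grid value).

t=0.000: state=(1.380, 0.240)
step 1 (dt=0.01): k1=(0.240, -1.667), k2=(0.232, -1.659), k3=(0.232, -1.659), k4=(0.223, -1.652); state += dt/6·(k1+2k2+2k3+k4)
t=0.010: state=(1.382, 0.223)
t=0.020: state=(1.384, 0.207)
t=0.030: state=(1.386, 0.191)
continuing one RK4 step at a time; state shown every 25 steps (Δt=0.25):
t=0.250: state=(1.392, -0.123)
t=0.500: state=(1.326, -0.391)
t=0.750: state=(1.201, -0.609)
t=1.000: state=(1.022, -0.831)
t=1.250: state=(0.780, -1.116)
t=1.500: state=(0.452, -1.538)
t=1.750: state=(-0.006, -2.163)
t=2.000: state=(-0.633, -2.804)
t=2.250: state=(-1.332, -2.551)
t=2.500: state=(-1.810, -1.210)
t=2.750: state=(-1.970, -0.188)
t=3.000: state=(-1.954, 0.246)
t=3.250: state=(-1.868, 0.422)
t=3.500: state=(-1.750, 0.519)
t=3.750: state=(-1.610, 0.601)
t=4.000: state=(-1.448, 0.697)
t=4.250: state=(-1.258, 0.827)
t=4.500: state=(-1.029, 1.019)
t=4.750: state=(-0.740, 1.323)
t=5.000: state=(-0.352, 1.815)
t=5.250: state=(0.187, 2.531)
t=5.500: state=(0.898, 3.022)
t=5.750: state=(1.581, 2.188)
t=6.000: state=(1.939, 0.741)
t=6.250: state=(2.012, -0.038)
t=6.500: state=(1.960, -0.333)
t=6.750: state=(1.860, -0.458)
t=6.970: state=(1.751, -0.530)
largest grid value and its neighbours: y(5.480)=3.01943, y(5.490)=3.02182, y(5.500)=3.02181
parabola through these three points peaks at t≈5.495 with y≈3.02212

max y = 3.022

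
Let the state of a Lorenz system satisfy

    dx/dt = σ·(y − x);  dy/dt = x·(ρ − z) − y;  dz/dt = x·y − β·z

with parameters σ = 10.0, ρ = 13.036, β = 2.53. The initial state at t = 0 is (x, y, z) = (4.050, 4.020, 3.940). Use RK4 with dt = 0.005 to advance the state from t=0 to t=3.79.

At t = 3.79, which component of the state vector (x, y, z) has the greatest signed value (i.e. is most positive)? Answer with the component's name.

largest component: z

t=0.000: state=(4.050, 4.020, 3.940)
step 1 (dt=0.005): k1=(-0.300, 32.819, 6.313), k2=(0.528, 32.666, 6.602), k3=(0.503, 32.682, 6.607), k4=(1.309, 32.544, 6.902); state += dt/6·(k1+2k2+2k3+k4)
t=0.005: state=(4.053, 4.183, 3.973)
t=0.010: state=(4.063, 4.346, 4.009)
t=0.015: state=(4.081, 4.507, 4.048)
continuing one RK4 step at a time; state shown every 40 steps (Δt=0.2):
t=0.200: state=(7.632, 10.121, 9.246)
t=0.400: state=(8.101, 5.502, 17.823)
t=0.600: state=(2.997, 1.522, 13.069)
t=0.800: state=(2.002, 2.196, 8.476)
t=1.000: state=(3.347, 4.526, 6.477)
t=1.200: state=(6.703, 8.609, 9.417)
t=1.400: state=(7.893, 6.586, 16.076)
t=1.600: state=(4.176, 2.730, 13.581)
t=1.800: state=(3.017, 3.157, 9.611)
t=2.000: state=(4.326, 5.449, 8.218)
t=2.200: state=(6.939, 8.034, 11.395)
t=2.400: state=(6.825, 5.619, 15.036)
t=2.600: state=(4.311, 3.475, 12.638)
t=2.800: state=(3.881, 4.214, 9.883)
t=3.000: state=(5.321, 6.314, 9.783)
t=3.200: state=(6.888, 7.121, 12.887)
t=3.400: state=(5.859, 4.891, 13.931)
t=3.600: state=(4.414, 4.104, 11.732)
t=3.790: state=(4.611, 5.074, 10.265)
compare at T: x=4.611, y=5.074, z=10.265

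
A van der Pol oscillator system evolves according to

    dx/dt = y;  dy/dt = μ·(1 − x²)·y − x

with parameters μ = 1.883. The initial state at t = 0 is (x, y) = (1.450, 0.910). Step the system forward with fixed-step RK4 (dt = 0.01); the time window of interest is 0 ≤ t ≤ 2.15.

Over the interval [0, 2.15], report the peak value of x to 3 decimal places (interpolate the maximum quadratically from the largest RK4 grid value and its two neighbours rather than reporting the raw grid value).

max x = 1.593

t=0.000: state=(1.450, 0.910)
step 1 (dt=0.01): k1=(0.910, -3.339), k2=(0.893, -3.331), k3=(0.893, -3.331), k4=(0.877, -3.322); state += dt/6·(k1+2k2+2k3+k4)
t=0.010: state=(1.459, 0.877)
t=0.020: state=(1.468, 0.844)
t=0.030: state=(1.476, 0.811)
continuing one RK4 step at a time; state shown every 10 steps (Δt=0.1):
t=0.100: state=(1.525, 0.590)
t=0.200: state=(1.570, 0.317)
t=0.300: state=(1.590, 0.102)
t=0.400: state=(1.592, -0.062)
t=0.500: state=(1.579, -0.185)
t=0.600: state=(1.556, -0.278)
t=0.700: state=(1.524, -0.350)
t=0.800: state=(1.486, -0.410)
t=0.900: state=(1.442, -0.462)
t=1.000: state=(1.394, -0.512)
t=1.100: state=(1.340, -0.561)
t=1.200: state=(1.282, -0.612)
t=1.300: state=(1.217, -0.670)
t=1.400: state=(1.147, -0.735)
t=1.500: state=(1.070, -0.813)
t=1.600: state=(0.984, -0.907)
t=1.700: state=(0.888, -1.023)
t=1.800: state=(0.779, -1.169)
t=1.900: state=(0.653, -1.356)
t=2.000: state=(0.506, -1.597)
t=2.100: state=(0.331, -1.910)
t=2.150: state=(0.231, -2.098)
largest grid value and its neighbours: x(0.350)=1.59297, x(0.360)=1.59303, x(0.370)=1.59293
parabola through these three points peaks at t≈0.359 with x≈1.59303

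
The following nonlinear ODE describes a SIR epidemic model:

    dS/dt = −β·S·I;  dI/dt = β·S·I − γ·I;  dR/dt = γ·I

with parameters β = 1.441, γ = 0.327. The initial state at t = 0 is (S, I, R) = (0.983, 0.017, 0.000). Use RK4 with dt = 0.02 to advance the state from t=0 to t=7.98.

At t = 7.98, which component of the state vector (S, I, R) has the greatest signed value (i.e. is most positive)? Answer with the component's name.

t=0.000: state=(0.983, 0.017, 0.000)
step 1 (dt=0.02): k1=(-0.024, 0.019, 0.006), k2=(-0.024, 0.019, 0.006), k3=(-0.024, 0.019, 0.006), k4=(-0.025, 0.019, 0.006); state += dt/6·(k1+2k2+2k3+k4)
t=0.020: state=(0.983, 0.017, 0.000)
t=0.040: state=(0.982, 0.018, 0.000)
t=0.060: state=(0.982, 0.018, 0.000)
continuing one RK4 step at a time; state shown every 25 steps (Δt=0.5):
t=0.500: state=(0.967, 0.029, 0.004)
t=1.000: state=(0.941, 0.049, 0.010)
t=1.500: state=(0.898, 0.081, 0.020)
t=2.000: state=(0.834, 0.129, 0.037)
t=2.500: state=(0.743, 0.194, 0.064)
t=3.000: state=(0.629, 0.270, 0.101)
t=3.500: state=(0.504, 0.345, 0.152)
t=4.000: state=(0.384, 0.403, 0.213)
t=4.500: state=(0.284, 0.434, 0.282)
t=5.000: state=(0.207, 0.439, 0.354)
t=5.500: state=(0.151, 0.424, 0.424)
t=6.000: state=(0.113, 0.396, 0.492)
t=6.500: state=(0.086, 0.361, 0.553)
t=7.000: state=(0.067, 0.324, 0.609)
t=7.500: state=(0.054, 0.287, 0.659)
t=7.980: state=(0.045, 0.254, 0.702)
compare at T: S=0.045, I=0.254, R=0.702

largest component: R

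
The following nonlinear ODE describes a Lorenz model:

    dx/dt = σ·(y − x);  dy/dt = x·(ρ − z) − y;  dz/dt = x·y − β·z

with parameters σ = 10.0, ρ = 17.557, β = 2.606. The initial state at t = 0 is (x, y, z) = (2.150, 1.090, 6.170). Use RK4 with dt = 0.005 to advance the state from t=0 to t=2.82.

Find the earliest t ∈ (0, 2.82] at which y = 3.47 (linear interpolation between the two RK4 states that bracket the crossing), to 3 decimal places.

t=0.000: state=(2.150, 1.090, 6.170)
step 1 (dt=0.005): k1=(-10.600, 23.392, -13.736), k2=(-9.750, 23.105, -13.551), k3=(-9.779, 23.129, -13.551), k4=(-8.955, 22.862, -13.369); state += dt/6·(k1+2k2+2k3+k4)
t=0.005: state=(2.101, 1.206, 6.102)
t=0.010: state=(2.060, 1.319, 6.036)
t=0.015: state=(2.027, 1.430, 5.972)
continuing one RK4 step at a time; state shown every 20 steps (Δt=0.1):
t=0.100: state=(2.290, 3.324, 5.162)
t=0.105: state=(2.343, 3.451, 5.135)
next step: t=0.110: state=(2.400, 3.581, 5.110) — y has crossed 3.47
linear interpolation between t=0.105 (3.45071) and t=0.110 (3.58058) → t≈0.106

t = 0.106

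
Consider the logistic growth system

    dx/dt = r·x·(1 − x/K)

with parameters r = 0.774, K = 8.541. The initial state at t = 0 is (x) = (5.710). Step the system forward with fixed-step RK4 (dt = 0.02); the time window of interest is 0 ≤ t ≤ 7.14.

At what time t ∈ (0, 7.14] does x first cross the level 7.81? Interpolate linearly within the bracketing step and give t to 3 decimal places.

t = 2.154

t=0.000: state=(5.710)
step 1 (dt=0.02): k1=(1.465), k2=(1.461), k3=(1.461), k4=(1.457); state += dt/6·(k1+2k2+2k3+k4)
t=0.020: state=(5.739)
t=0.040: state=(5.768)
t=0.060: state=(5.797)
continuing one RK4 step at a time; state shown every 25 steps (Δt=0.5):
t=0.500: state=(6.390)
t=1.000: state=(6.952)
t=1.500: state=(7.393)
t=2.000: state=(7.726)
t=2.140: state=(7.803)
next step: t=2.160: state=(7.813) — x has crossed 7.81
linear interpolation between t=2.140 (7.80275) and t=2.160 (7.81312) → t≈2.154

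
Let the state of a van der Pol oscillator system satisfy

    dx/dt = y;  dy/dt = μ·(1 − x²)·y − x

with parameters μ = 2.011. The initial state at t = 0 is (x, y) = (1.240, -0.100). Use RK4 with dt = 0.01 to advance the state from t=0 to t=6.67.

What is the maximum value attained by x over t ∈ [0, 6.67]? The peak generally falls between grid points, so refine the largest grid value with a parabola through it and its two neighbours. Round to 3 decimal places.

max x = 2.020

t=0.000: state=(1.240, -0.100)
step 1 (dt=0.01): k1=(-0.100, -1.132), k2=(-0.106, -1.126), k3=(-0.106, -1.126), k4=(-0.111, -1.119); state += dt/6·(k1+2k2+2k3+k4)
t=0.010: state=(1.239, -0.111)
t=0.020: state=(1.238, -0.122)
t=0.030: state=(1.236, -0.133)
continuing one RK4 step at a time; state shown every 25 steps (Δt=0.25):
t=0.250: state=(1.183, -0.350)
t=0.500: state=(1.067, -0.571)
t=0.750: state=(0.894, -0.830)
t=1.000: state=(0.641, -1.230)
t=1.250: state=(0.252, -1.963)
t=1.500: state=(-0.384, -3.183)
t=1.750: state=(-1.268, -3.427)
t=2.000: state=(-1.864, -1.247)
t=2.250: state=(-1.994, -0.044)
t=2.500: state=(-1.960, 0.250)
t=2.750: state=(-1.886, 0.329)
t=3.000: state=(-1.798, 0.369)
t=3.250: state=(-1.702, 0.405)
t=3.500: state=(-1.595, 0.449)
t=3.750: state=(-1.476, 0.508)
t=4.000: state=(-1.339, 0.590)
t=4.250: state=(-1.177, 0.715)
t=4.500: state=(-0.975, 0.919)
t=4.750: state=(-0.704, 1.288)
t=5.000: state=(-0.302, 2.010)
t=5.250: state=(0.349, 3.275)
t=5.500: state=(1.267, 3.586)
t=5.750: state=(1.888, 1.279)
t=6.000: state=(2.020, 0.038)
t=6.250: state=(1.984, -0.250)
t=6.500: state=(1.911, -0.325)
t=6.670: state=(1.853, -0.351)
largest grid value and its neighbours: x(6.010)=2.01990, x(6.020)=2.01996, x(6.030)=2.01982
parabola through these three points peaks at t≈6.018 with x≈2.01996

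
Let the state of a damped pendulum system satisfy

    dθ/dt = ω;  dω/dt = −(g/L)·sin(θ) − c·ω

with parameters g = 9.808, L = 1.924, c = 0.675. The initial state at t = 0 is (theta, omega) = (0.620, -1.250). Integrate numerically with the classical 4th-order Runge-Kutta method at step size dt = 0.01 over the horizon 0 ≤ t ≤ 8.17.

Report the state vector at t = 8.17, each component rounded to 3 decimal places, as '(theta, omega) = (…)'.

t=0.000: state=(0.620, -1.250)
step 1 (dt=0.01): k1=(-1.250, -2.118), k2=(-1.261, -2.085), k3=(-1.260, -2.085), k4=(-1.271, -2.052); state += dt/6·(k1+2k2+2k3+k4)
t=0.010: state=(0.607, -1.271)
t=0.020: state=(0.595, -1.291)
t=0.030: state=(0.582, -1.311)
continuing one RK4 step at a time; state shown every 50 steps (Δt=0.5):
t=0.500: state=(-0.117, -1.385)
t=1.000: state=(-0.532, -0.176)
t=1.500: state=(-0.329, 0.848)
t=2.000: state=(0.127, 0.787)
t=2.500: state=(0.331, -0.012)
t=3.000: state=(0.159, -0.571)
t=3.500: state=(-0.117, -0.421)
t=4.000: state=(-0.200, 0.093)
t=4.500: state=(-0.066, 0.370)
t=5.000: state=(0.094, 0.210)
t=5.500: state=(0.117, -0.108)
t=6.000: state=(0.020, -0.230)
t=6.500: state=(-0.069, -0.094)
t=7.000: state=(-0.065, 0.095)
t=7.500: state=(0.000, 0.137)
t=8.000: state=(0.047, 0.034)
t=8.170: state=(0.049, -0.009)

(theta, omega) = (0.049, -0.009)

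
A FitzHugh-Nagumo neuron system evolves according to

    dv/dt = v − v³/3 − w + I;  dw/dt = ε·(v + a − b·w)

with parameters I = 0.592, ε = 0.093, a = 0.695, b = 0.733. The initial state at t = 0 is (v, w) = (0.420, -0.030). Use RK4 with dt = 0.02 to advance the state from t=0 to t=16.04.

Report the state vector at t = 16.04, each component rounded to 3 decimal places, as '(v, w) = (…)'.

t=0.000: state=(0.420, -0.030)
step 1 (dt=0.02): k1=(1.017, 0.106), k2=(1.025, 0.107), k3=(1.025, 0.107), k4=(1.032, 0.108); state += dt/6·(k1+2k2+2k3+k4)
t=0.020: state=(0.440, -0.028)
t=0.040: state=(0.461, -0.026)
t=0.060: state=(0.482, -0.023)
continuing one RK4 step at a time; state shown every 50 steps (Δt=1):
t=1.000: state=(1.530, 0.124)
t=2.000: state=(1.841, 0.336)
t=3.000: state=(1.793, 0.540)
t=4.000: state=(1.709, 0.725)
t=5.000: state=(1.619, 0.889)
t=6.000: state=(1.524, 1.034)
t=7.000: state=(1.422, 1.161)
t=8.000: state=(1.311, 1.270)
t=9.000: state=(1.184, 1.361)
t=10.000: state=(1.029, 1.433)
t=11.000: state=(0.819, 1.485)
t=12.000: state=(0.470, 1.509)
t=13.000: state=(-0.306, 1.484)
t=14.000: state=(-1.649, 1.359)
t=15.000: state=(-1.965, 1.162)
t=16.000: state=(-1.922, 0.973)
t=16.040: state=(-1.919, 0.966)

(v, w) = (-1.919, 0.966)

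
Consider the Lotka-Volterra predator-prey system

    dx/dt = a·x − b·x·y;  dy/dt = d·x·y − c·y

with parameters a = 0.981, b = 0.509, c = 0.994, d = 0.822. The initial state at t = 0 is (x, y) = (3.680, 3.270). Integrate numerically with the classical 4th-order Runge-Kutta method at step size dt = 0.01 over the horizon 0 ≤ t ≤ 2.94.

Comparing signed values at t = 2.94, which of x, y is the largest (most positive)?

t=0.000: state=(3.680, 3.270)
step 1 (dt=0.01): k1=(-2.515, 6.641), k2=(-2.568, 6.675), k3=(-2.569, 6.674), k4=(-2.622, 6.706); state += dt/6·(k1+2k2+2k3+k4)
t=0.010: state=(3.654, 3.337)
t=0.020: state=(3.628, 3.404)
t=0.030: state=(3.600, 3.472)
continuing one RK4 step at a time; state shown every 10 steps (Δt=0.1):
t=0.100: state=(3.378, 3.960)
t=0.200: state=(2.992, 4.660)
t=0.300: state=(2.560, 5.301)
t=0.400: state=(2.127, 5.818)
t=0.500: state=(1.728, 6.170)
t=0.600: state=(1.385, 6.346)
t=0.700: state=(1.105, 6.362)
t=0.800: state=(0.884, 6.248)
t=0.900: state=(0.713, 6.038)
t=1.000: state=(0.582, 5.765)
t=1.100: state=(0.483, 5.452)
t=1.200: state=(0.407, 5.119)
t=1.300: state=(0.349, 4.780)
t=1.400: state=(0.304, 4.445)
t=1.500: state=(0.270, 4.120)
t=1.600: state=(0.243, 3.810)
t=1.700: state=(0.223, 3.516)
t=1.800: state=(0.207, 3.240)
t=1.900: state=(0.195, 2.982)
t=2.000: state=(0.186, 2.742)
t=2.100: state=(0.179, 2.520)
t=2.200: state=(0.175, 2.315)
t=2.300: state=(0.172, 2.126)
t=2.400: state=(0.171, 1.953)
t=2.500: state=(0.172, 1.793)
t=2.600: state=(0.174, 1.646)
t=2.700: state=(0.177, 1.512)
t=2.800: state=(0.181, 1.389)
t=2.900: state=(0.187, 1.277)
t=2.940: state=(0.189, 1.235)
compare at T: x=0.189, y=1.235

largest component: y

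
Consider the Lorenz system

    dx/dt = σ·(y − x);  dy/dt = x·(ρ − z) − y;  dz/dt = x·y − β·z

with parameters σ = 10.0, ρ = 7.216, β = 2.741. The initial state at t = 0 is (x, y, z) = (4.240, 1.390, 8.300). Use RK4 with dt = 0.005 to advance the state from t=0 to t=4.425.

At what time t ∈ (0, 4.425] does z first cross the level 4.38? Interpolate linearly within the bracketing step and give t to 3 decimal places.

t = 0.279

t=0.000: state=(4.240, 1.390, 8.300)
step 1 (dt=0.005): k1=(-28.500, -5.986, -16.857), k2=(-27.937, -5.718, -16.903), k3=(-27.945, -5.720, -16.898), k4=(-27.389, -5.460, -16.937); state += dt/6·(k1+2k2+2k3+k4)
t=0.005: state=(4.100, 1.361, 8.216)
t=0.010: state=(3.966, 1.335, 8.131)
t=0.015: state=(3.837, 1.312, 8.046)
continuing one RK4 step at a time; state shown every 40 steps (Δt=0.2):
t=0.200: state=(1.626, 1.283, 5.252)
t=0.275: state=(1.494, 1.456, 4.418)
next step: t=0.280: state=(1.492, 1.470, 4.369) — z has crossed 4.38
linear interpolation between t=0.275 (4.41821) and t=0.280 (4.36892) → t≈0.279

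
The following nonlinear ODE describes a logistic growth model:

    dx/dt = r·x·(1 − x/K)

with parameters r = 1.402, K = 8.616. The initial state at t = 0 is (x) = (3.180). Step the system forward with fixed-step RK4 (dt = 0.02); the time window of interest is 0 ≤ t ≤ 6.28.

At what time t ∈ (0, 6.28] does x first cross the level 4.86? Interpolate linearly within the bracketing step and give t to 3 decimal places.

t=0.000: state=(3.180)
step 1 (dt=0.02): k1=(2.813), k2=(2.823), k3=(2.823), k4=(2.833); state += dt/6·(k1+2k2+2k3+k4)
t=0.020: state=(3.236)
t=0.040: state=(3.293)
t=0.060: state=(3.351)
continuing one RK4 step at a time; state shown every 25 steps (Δt=0.5):
t=0.500: state=(4.662)
t=0.560: state=(4.842)
next step: t=0.580: state=(4.901) — x has crossed 4.86
linear interpolation between t=0.560 (4.84150) and t=0.580 (4.90087) → t≈0.566

t = 0.566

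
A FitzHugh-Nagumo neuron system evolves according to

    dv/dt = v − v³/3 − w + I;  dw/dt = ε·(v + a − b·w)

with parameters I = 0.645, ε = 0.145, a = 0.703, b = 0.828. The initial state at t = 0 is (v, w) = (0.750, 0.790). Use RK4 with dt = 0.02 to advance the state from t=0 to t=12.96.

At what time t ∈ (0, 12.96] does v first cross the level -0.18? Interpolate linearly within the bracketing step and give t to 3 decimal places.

t=0.000: state=(0.750, 0.790)
step 1 (dt=0.02): k1=(0.464, 0.116), k2=(0.465, 0.116), k3=(0.465, 0.116), k4=(0.466, 0.117); state += dt/6·(k1+2k2+2k3+k4)
t=0.020: state=(0.759, 0.792)
t=0.040: state=(0.769, 0.795)
t=0.060: state=(0.778, 0.797)
continuing one RK4 step at a time; state shown every 25 steps (Δt=0.5):
t=0.500: state=(0.985, 0.855)
t=1.000: state=(1.188, 0.931)
t=1.500: state=(1.320, 1.015)
t=2.000: state=(1.377, 1.101)
t=2.500: state=(1.379, 1.183)
t=3.000: state=(1.349, 1.260)
t=3.500: state=(1.298, 1.329)
t=4.000: state=(1.235, 1.390)
t=4.500: state=(1.161, 1.443)
t=5.000: state=(1.076, 1.487)
t=5.500: state=(0.978, 1.522)
t=6.000: state=(0.862, 1.548)
t=6.500: state=(0.719, 1.563)
t=7.000: state=(0.532, 1.566)
t=7.500: state=(0.265, 1.553)
t=8.000: state=(-0.144, 1.517)
t=8.020: state=(-0.164, 1.515)
next step: t=8.040: state=(-0.185, 1.513) — v has crossed -0.18
linear interpolation between t=8.020 (-0.16416) and t=8.040 (-0.18499) → t≈8.035

t = 8.035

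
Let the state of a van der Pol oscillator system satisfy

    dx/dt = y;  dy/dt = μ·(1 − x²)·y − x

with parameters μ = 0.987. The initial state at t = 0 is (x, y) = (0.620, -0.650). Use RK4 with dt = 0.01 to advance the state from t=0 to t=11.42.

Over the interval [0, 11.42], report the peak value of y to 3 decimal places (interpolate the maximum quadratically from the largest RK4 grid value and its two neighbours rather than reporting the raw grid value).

t=0.000: state=(0.620, -0.650)
step 1 (dt=0.01): k1=(-0.650, -1.015), k2=(-0.655, -1.017), k3=(-0.655, -1.017), k4=(-0.660, -1.020); state += dt/6·(k1+2k2+2k3+k4)
t=0.010: state=(0.613, -0.660)
t=0.020: state=(0.607, -0.670)
t=0.030: state=(0.600, -0.681)
continuing one RK4 step at a time; state shown every 50 steps (Δt=0.5):
t=0.500: state=(0.155, -1.237)
t=1.000: state=(-0.626, -1.822)
t=1.500: state=(-1.449, -1.181)
t=2.000: state=(-1.712, 0.025)
t=2.500: state=(-1.543, 0.575)
t=3.000: state=(-1.165, 0.944)
t=3.500: state=(-0.565, 1.520)
t=4.000: state=(0.428, 2.470)
t=4.500: state=(1.621, 1.743)
t=5.000: state=(1.990, -0.023)
t=5.500: state=(1.820, -0.546)
t=6.000: state=(1.484, -0.799)
t=6.500: state=(1.003, -1.160)
t=7.000: state=(0.260, -1.899)
t=7.500: state=(-0.927, -2.653)
t=8.000: state=(-1.894, -0.890)
t=8.500: state=(-1.972, 0.312)
t=9.000: state=(-1.721, 0.644)
t=9.500: state=(-1.338, 0.903)
t=10.000: state=(-0.786, 1.360)
t=10.500: state=(0.101, 2.265)
t=11.000: state=(1.365, 2.312)
t=11.420: state=(1.961, 0.532)
largest grid value and its neighbours: y(10.780)=2.66461, y(10.790)=2.66519, y(10.800)=2.66434
parabola through these three points peaks at t≈10.789 with y≈2.66520

max y = 2.665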